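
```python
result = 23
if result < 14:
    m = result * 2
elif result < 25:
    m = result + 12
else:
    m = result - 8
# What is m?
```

Trace (tracking m):
result = 23  # -> result = 23
if result < 14:  # condition is False
elif result < 25:  # condition is True
    m = result + 12  # -> m = 35

Answer: 35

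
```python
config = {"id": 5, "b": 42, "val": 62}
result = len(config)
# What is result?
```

Answer: 3

Derivation:
Trace (tracking result):
config = {'id': 5, 'b': 42, 'val': 62}  # -> config = {'id': 5, 'b': 42, 'val': 62}
result = len(config)  # -> result = 3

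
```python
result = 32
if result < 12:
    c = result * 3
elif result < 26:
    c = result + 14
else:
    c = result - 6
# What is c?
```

Trace (tracking c):
result = 32  # -> result = 32
if result < 12:  # condition is False
elif result < 26:  # condition is False
else:
    c = result - 6  # -> c = 26

Answer: 26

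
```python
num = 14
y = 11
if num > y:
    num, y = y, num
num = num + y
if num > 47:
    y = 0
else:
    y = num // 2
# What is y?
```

Trace (tracking y):
num = 14  # -> num = 14
y = 11  # -> y = 11
if num > y:  # condition is True
    num, y = (y, num)  # -> num = 11, y = 14
num = num + y  # -> num = 25
if num > 47:  # condition is False
else:
    y = num // 2  # -> y = 12

Answer: 12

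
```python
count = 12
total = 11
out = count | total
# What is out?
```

Answer: 15

Derivation:
Trace (tracking out):
count = 12  # -> count = 12
total = 11  # -> total = 11
out = count | total  # -> out = 15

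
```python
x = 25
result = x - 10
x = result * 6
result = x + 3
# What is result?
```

Answer: 93

Derivation:
Trace (tracking result):
x = 25  # -> x = 25
result = x - 10  # -> result = 15
x = result * 6  # -> x = 90
result = x + 3  # -> result = 93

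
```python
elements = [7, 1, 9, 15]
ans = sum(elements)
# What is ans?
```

Answer: 32

Derivation:
Trace (tracking ans):
elements = [7, 1, 9, 15]  # -> elements = [7, 1, 9, 15]
ans = sum(elements)  # -> ans = 32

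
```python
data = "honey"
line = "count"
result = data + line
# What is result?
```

Trace (tracking result):
data = 'honey'  # -> data = 'honey'
line = 'count'  # -> line = 'count'
result = data + line  # -> result = 'honeycount'

Answer: 'honeycount'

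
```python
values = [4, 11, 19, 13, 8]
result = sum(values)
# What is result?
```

Answer: 55

Derivation:
Trace (tracking result):
values = [4, 11, 19, 13, 8]  # -> values = [4, 11, 19, 13, 8]
result = sum(values)  # -> result = 55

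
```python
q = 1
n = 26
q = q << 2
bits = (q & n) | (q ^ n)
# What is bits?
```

Answer: 30

Derivation:
Trace (tracking bits):
q = 1  # -> q = 1
n = 26  # -> n = 26
q = q << 2  # -> q = 4
bits = q & n | q ^ n  # -> bits = 30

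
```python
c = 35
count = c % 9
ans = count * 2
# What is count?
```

Answer: 8

Derivation:
Trace (tracking count):
c = 35  # -> c = 35
count = c % 9  # -> count = 8
ans = count * 2  # -> ans = 16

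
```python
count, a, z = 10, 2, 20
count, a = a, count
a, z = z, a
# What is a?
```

Answer: 20

Derivation:
Trace (tracking a):
count, a, z = (10, 2, 20)  # -> count = 10, a = 2, z = 20
count, a = (a, count)  # -> count = 2, a = 10
a, z = (z, a)  # -> a = 20, z = 10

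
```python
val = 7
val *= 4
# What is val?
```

Trace (tracking val):
val = 7  # -> val = 7
val *= 4  # -> val = 28

Answer: 28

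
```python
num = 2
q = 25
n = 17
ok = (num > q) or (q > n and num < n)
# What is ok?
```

Trace (tracking ok):
num = 2  # -> num = 2
q = 25  # -> q = 25
n = 17  # -> n = 17
ok = num > q or (q > n and num < n)  # -> ok = True

Answer: True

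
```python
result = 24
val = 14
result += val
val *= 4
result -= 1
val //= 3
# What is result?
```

Trace (tracking result):
result = 24  # -> result = 24
val = 14  # -> val = 14
result += val  # -> result = 38
val *= 4  # -> val = 56
result -= 1  # -> result = 37
val //= 3  # -> val = 18

Answer: 37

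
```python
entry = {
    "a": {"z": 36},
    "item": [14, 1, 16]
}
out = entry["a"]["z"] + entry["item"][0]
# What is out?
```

Answer: 50

Derivation:
Trace (tracking out):
entry = {'a': {'z': 36}, 'item': [14, 1, 16]}  # -> entry = {'a': {'z': 36}, 'item': [14, 1, 16]}
out = entry['a']['z'] + entry['item'][0]  # -> out = 50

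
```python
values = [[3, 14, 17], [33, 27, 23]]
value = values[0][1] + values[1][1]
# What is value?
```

Trace (tracking value):
values = [[3, 14, 17], [33, 27, 23]]  # -> values = [[3, 14, 17], [33, 27, 23]]
value = values[0][1] + values[1][1]  # -> value = 41

Answer: 41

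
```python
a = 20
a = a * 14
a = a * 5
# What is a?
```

Trace (tracking a):
a = 20  # -> a = 20
a = a * 14  # -> a = 280
a = a * 5  # -> a = 1400

Answer: 1400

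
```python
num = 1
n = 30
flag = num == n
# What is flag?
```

Trace (tracking flag):
num = 1  # -> num = 1
n = 30  # -> n = 30
flag = num == n  # -> flag = False

Answer: False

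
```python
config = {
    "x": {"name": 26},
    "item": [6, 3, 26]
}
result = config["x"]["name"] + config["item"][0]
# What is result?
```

Trace (tracking result):
config = {'x': {'name': 26}, 'item': [6, 3, 26]}  # -> config = {'x': {'name': 26}, 'item': [6, 3, 26]}
result = config['x']['name'] + config['item'][0]  # -> result = 32

Answer: 32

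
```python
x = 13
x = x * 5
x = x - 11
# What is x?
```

Answer: 54

Derivation:
Trace (tracking x):
x = 13  # -> x = 13
x = x * 5  # -> x = 65
x = x - 11  # -> x = 54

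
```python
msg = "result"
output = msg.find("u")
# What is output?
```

Trace (tracking output):
msg = 'result'  # -> msg = 'result'
output = msg.find('u')  # -> output = 3

Answer: 3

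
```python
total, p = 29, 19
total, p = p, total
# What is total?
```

Answer: 19

Derivation:
Trace (tracking total):
total, p = (29, 19)  # -> total = 29, p = 19
total, p = (p, total)  # -> total = 19, p = 29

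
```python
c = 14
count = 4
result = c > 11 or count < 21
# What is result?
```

Trace (tracking result):
c = 14  # -> c = 14
count = 4  # -> count = 4
result = c > 11 or count < 21  # -> result = True

Answer: True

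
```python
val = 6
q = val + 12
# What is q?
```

Trace (tracking q):
val = 6  # -> val = 6
q = val + 12  # -> q = 18

Answer: 18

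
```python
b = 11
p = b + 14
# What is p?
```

Answer: 25

Derivation:
Trace (tracking p):
b = 11  # -> b = 11
p = b + 14  # -> p = 25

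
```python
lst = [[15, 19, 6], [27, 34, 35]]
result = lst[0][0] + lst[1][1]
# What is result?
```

Trace (tracking result):
lst = [[15, 19, 6], [27, 34, 35]]  # -> lst = [[15, 19, 6], [27, 34, 35]]
result = lst[0][0] + lst[1][1]  # -> result = 49

Answer: 49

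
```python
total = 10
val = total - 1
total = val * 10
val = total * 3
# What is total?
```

Answer: 90

Derivation:
Trace (tracking total):
total = 10  # -> total = 10
val = total - 1  # -> val = 9
total = val * 10  # -> total = 90
val = total * 3  # -> val = 270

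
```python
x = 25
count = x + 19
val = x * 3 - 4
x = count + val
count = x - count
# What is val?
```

Answer: 71

Derivation:
Trace (tracking val):
x = 25  # -> x = 25
count = x + 19  # -> count = 44
val = x * 3 - 4  # -> val = 71
x = count + val  # -> x = 115
count = x - count  # -> count = 71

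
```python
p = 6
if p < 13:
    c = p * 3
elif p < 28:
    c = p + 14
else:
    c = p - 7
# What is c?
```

Trace (tracking c):
p = 6  # -> p = 6
if p < 13:  # condition is True
    c = p * 3  # -> c = 18

Answer: 18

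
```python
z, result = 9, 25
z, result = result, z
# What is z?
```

Trace (tracking z):
z, result = (9, 25)  # -> z = 9, result = 25
z, result = (result, z)  # -> z = 25, result = 9

Answer: 25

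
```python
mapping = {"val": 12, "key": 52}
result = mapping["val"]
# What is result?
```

Answer: 12

Derivation:
Trace (tracking result):
mapping = {'val': 12, 'key': 52}  # -> mapping = {'val': 12, 'key': 52}
result = mapping['val']  # -> result = 12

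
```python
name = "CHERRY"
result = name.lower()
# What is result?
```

Answer: 'cherry'

Derivation:
Trace (tracking result):
name = 'CHERRY'  # -> name = 'CHERRY'
result = name.lower()  # -> result = 'cherry'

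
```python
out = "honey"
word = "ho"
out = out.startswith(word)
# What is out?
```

Answer: True

Derivation:
Trace (tracking out):
out = 'honey'  # -> out = 'honey'
word = 'ho'  # -> word = 'ho'
out = out.startswith(word)  # -> out = True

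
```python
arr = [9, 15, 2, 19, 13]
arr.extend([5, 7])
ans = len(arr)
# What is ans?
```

Answer: 7

Derivation:
Trace (tracking ans):
arr = [9, 15, 2, 19, 13]  # -> arr = [9, 15, 2, 19, 13]
arr.extend([5, 7])  # -> arr = [9, 15, 2, 19, 13, 5, 7]
ans = len(arr)  # -> ans = 7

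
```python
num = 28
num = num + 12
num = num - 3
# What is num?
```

Trace (tracking num):
num = 28  # -> num = 28
num = num + 12  # -> num = 40
num = num - 3  # -> num = 37

Answer: 37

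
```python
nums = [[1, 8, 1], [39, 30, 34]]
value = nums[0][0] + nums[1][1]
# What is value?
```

Trace (tracking value):
nums = [[1, 8, 1], [39, 30, 34]]  # -> nums = [[1, 8, 1], [39, 30, 34]]
value = nums[0][0] + nums[1][1]  # -> value = 31

Answer: 31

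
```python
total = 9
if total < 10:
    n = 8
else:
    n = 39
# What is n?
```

Answer: 8

Derivation:
Trace (tracking n):
total = 9  # -> total = 9
if total < 10:  # condition is True
    n = 8  # -> n = 8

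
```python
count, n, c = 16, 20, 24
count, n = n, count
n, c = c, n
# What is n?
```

Trace (tracking n):
count, n, c = (16, 20, 24)  # -> count = 16, n = 20, c = 24
count, n = (n, count)  # -> count = 20, n = 16
n, c = (c, n)  # -> n = 24, c = 16

Answer: 24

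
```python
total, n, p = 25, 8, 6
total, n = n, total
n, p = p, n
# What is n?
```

Answer: 6

Derivation:
Trace (tracking n):
total, n, p = (25, 8, 6)  # -> total = 25, n = 8, p = 6
total, n = (n, total)  # -> total = 8, n = 25
n, p = (p, n)  # -> n = 6, p = 25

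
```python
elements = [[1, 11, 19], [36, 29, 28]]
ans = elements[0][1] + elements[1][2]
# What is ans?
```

Answer: 39

Derivation:
Trace (tracking ans):
elements = [[1, 11, 19], [36, 29, 28]]  # -> elements = [[1, 11, 19], [36, 29, 28]]
ans = elements[0][1] + elements[1][2]  # -> ans = 39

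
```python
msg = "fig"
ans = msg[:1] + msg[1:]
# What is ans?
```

Answer: 'fig'

Derivation:
Trace (tracking ans):
msg = 'fig'  # -> msg = 'fig'
ans = msg[:1] + msg[1:]  # -> ans = 'fig'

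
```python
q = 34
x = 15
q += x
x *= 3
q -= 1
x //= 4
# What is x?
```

Trace (tracking x):
q = 34  # -> q = 34
x = 15  # -> x = 15
q += x  # -> q = 49
x *= 3  # -> x = 45
q -= 1  # -> q = 48
x //= 4  # -> x = 11

Answer: 11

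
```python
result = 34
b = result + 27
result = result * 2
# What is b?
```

Answer: 61

Derivation:
Trace (tracking b):
result = 34  # -> result = 34
b = result + 27  # -> b = 61
result = result * 2  # -> result = 68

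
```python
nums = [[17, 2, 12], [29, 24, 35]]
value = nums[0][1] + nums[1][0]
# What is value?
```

Trace (tracking value):
nums = [[17, 2, 12], [29, 24, 35]]  # -> nums = [[17, 2, 12], [29, 24, 35]]
value = nums[0][1] + nums[1][0]  # -> value = 31

Answer: 31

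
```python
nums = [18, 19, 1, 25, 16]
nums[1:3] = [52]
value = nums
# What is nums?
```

Trace (tracking nums):
nums = [18, 19, 1, 25, 16]  # -> nums = [18, 19, 1, 25, 16]
nums[1:3] = [52]  # -> nums = [18, 52, 25, 16]
value = nums  # -> value = [18, 52, 25, 16]

Answer: [18, 52, 25, 16]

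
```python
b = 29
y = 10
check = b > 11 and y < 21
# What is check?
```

Answer: True

Derivation:
Trace (tracking check):
b = 29  # -> b = 29
y = 10  # -> y = 10
check = b > 11 and y < 21  # -> check = True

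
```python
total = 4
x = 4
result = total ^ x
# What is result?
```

Answer: 0

Derivation:
Trace (tracking result):
total = 4  # -> total = 4
x = 4  # -> x = 4
result = total ^ x  # -> result = 0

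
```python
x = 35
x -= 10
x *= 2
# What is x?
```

Trace (tracking x):
x = 35  # -> x = 35
x -= 10  # -> x = 25
x *= 2  # -> x = 50

Answer: 50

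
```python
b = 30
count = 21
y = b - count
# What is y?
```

Answer: 9

Derivation:
Trace (tracking y):
b = 30  # -> b = 30
count = 21  # -> count = 21
y = b - count  # -> y = 9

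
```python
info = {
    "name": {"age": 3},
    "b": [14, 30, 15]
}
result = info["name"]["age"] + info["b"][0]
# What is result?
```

Answer: 17

Derivation:
Trace (tracking result):
info = {'name': {'age': 3}, 'b': [14, 30, 15]}  # -> info = {'name': {'age': 3}, 'b': [14, 30, 15]}
result = info['name']['age'] + info['b'][0]  # -> result = 17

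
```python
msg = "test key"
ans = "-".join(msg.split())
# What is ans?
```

Answer: 'test-key'

Derivation:
Trace (tracking ans):
msg = 'test key'  # -> msg = 'test key'
ans = '-'.join(msg.split())  # -> ans = 'test-key'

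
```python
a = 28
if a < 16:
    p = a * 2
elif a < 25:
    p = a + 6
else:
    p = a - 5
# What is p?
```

Answer: 23

Derivation:
Trace (tracking p):
a = 28  # -> a = 28
if a < 16:  # condition is False
elif a < 25:  # condition is False
else:
    p = a - 5  # -> p = 23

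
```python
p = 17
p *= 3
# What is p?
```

Answer: 51

Derivation:
Trace (tracking p):
p = 17  # -> p = 17
p *= 3  # -> p = 51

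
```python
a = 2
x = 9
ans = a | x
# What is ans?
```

Trace (tracking ans):
a = 2  # -> a = 2
x = 9  # -> x = 9
ans = a | x  # -> ans = 11

Answer: 11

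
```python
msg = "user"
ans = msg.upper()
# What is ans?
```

Trace (tracking ans):
msg = 'user'  # -> msg = 'user'
ans = msg.upper()  # -> ans = 'USER'

Answer: 'USER'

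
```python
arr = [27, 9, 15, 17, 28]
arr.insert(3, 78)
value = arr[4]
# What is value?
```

Answer: 17

Derivation:
Trace (tracking value):
arr = [27, 9, 15, 17, 28]  # -> arr = [27, 9, 15, 17, 28]
arr.insert(3, 78)  # -> arr = [27, 9, 15, 78, 17, 28]
value = arr[4]  # -> value = 17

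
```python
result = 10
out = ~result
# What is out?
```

Answer: -11

Derivation:
Trace (tracking out):
result = 10  # -> result = 10
out = ~result  # -> out = -11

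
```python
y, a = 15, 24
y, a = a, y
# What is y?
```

Answer: 24

Derivation:
Trace (tracking y):
y, a = (15, 24)  # -> y = 15, a = 24
y, a = (a, y)  # -> y = 24, a = 15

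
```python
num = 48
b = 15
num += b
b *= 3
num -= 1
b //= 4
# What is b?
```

Answer: 11

Derivation:
Trace (tracking b):
num = 48  # -> num = 48
b = 15  # -> b = 15
num += b  # -> num = 63
b *= 3  # -> b = 45
num -= 1  # -> num = 62
b //= 4  # -> b = 11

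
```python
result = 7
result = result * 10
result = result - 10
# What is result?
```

Answer: 60

Derivation:
Trace (tracking result):
result = 7  # -> result = 7
result = result * 10  # -> result = 70
result = result - 10  # -> result = 60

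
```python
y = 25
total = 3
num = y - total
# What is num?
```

Answer: 22

Derivation:
Trace (tracking num):
y = 25  # -> y = 25
total = 3  # -> total = 3
num = y - total  # -> num = 22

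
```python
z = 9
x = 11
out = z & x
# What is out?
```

Answer: 9

Derivation:
Trace (tracking out):
z = 9  # -> z = 9
x = 11  # -> x = 11
out = z & x  # -> out = 9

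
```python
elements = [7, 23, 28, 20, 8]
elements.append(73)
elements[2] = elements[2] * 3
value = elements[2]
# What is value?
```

Answer: 84

Derivation:
Trace (tracking value):
elements = [7, 23, 28, 20, 8]  # -> elements = [7, 23, 28, 20, 8]
elements.append(73)  # -> elements = [7, 23, 28, 20, 8, 73]
elements[2] = elements[2] * 3  # -> elements = [7, 23, 84, 20, 8, 73]
value = elements[2]  # -> value = 84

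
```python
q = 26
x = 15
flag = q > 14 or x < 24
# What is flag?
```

Answer: True

Derivation:
Trace (tracking flag):
q = 26  # -> q = 26
x = 15  # -> x = 15
flag = q > 14 or x < 24  # -> flag = True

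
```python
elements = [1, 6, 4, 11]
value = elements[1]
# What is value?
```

Trace (tracking value):
elements = [1, 6, 4, 11]  # -> elements = [1, 6, 4, 11]
value = elements[1]  # -> value = 6

Answer: 6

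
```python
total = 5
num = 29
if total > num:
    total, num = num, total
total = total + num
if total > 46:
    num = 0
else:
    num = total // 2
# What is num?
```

Answer: 17

Derivation:
Trace (tracking num):
total = 5  # -> total = 5
num = 29  # -> num = 29
if total > num:  # condition is False
total = total + num  # -> total = 34
if total > 46:  # condition is False
else:
    num = total // 2  # -> num = 17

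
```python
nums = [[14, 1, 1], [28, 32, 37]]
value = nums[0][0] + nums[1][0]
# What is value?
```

Answer: 42

Derivation:
Trace (tracking value):
nums = [[14, 1, 1], [28, 32, 37]]  # -> nums = [[14, 1, 1], [28, 32, 37]]
value = nums[0][0] + nums[1][0]  # -> value = 42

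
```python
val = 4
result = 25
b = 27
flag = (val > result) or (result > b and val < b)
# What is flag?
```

Answer: False

Derivation:
Trace (tracking flag):
val = 4  # -> val = 4
result = 25  # -> result = 25
b = 27  # -> b = 27
flag = val > result or (result > b and val < b)  # -> flag = False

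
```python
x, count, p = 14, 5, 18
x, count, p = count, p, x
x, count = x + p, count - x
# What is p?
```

Trace (tracking p):
x, count, p = (14, 5, 18)  # -> x = 14, count = 5, p = 18
x, count, p = (count, p, x)  # -> x = 5, count = 18, p = 14
x, count = (x + p, count - x)  # -> x = 19, count = 13

Answer: 14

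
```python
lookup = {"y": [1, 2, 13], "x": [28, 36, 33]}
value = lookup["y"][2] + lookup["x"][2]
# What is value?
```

Trace (tracking value):
lookup = {'y': [1, 2, 13], 'x': [28, 36, 33]}  # -> lookup = {'y': [1, 2, 13], 'x': [28, 36, 33]}
value = lookup['y'][2] + lookup['x'][2]  # -> value = 46

Answer: 46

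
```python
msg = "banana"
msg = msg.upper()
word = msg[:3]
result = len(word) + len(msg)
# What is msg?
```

Answer: 'BANANA'

Derivation:
Trace (tracking msg):
msg = 'banana'  # -> msg = 'banana'
msg = msg.upper()  # -> msg = 'BANANA'
word = msg[:3]  # -> word = 'BAN'
result = len(word) + len(msg)  # -> result = 9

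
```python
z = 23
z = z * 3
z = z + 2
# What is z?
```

Answer: 71

Derivation:
Trace (tracking z):
z = 23  # -> z = 23
z = z * 3  # -> z = 69
z = z + 2  # -> z = 71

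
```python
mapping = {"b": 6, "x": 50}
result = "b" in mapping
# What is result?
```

Trace (tracking result):
mapping = {'b': 6, 'x': 50}  # -> mapping = {'b': 6, 'x': 50}
result = 'b' in mapping  # -> result = True

Answer: True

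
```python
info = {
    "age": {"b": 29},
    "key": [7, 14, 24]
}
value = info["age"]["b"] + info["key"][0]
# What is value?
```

Answer: 36

Derivation:
Trace (tracking value):
info = {'age': {'b': 29}, 'key': [7, 14, 24]}  # -> info = {'age': {'b': 29}, 'key': [7, 14, 24]}
value = info['age']['b'] + info['key'][0]  # -> value = 36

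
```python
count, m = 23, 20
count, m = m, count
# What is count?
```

Trace (tracking count):
count, m = (23, 20)  # -> count = 23, m = 20
count, m = (m, count)  # -> count = 20, m = 23

Answer: 20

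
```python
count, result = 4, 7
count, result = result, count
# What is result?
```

Trace (tracking result):
count, result = (4, 7)  # -> count = 4, result = 7
count, result = (result, count)  # -> count = 7, result = 4

Answer: 4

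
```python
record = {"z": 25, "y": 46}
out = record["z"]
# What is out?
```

Answer: 25

Derivation:
Trace (tracking out):
record = {'z': 25, 'y': 46}  # -> record = {'z': 25, 'y': 46}
out = record['z']  # -> out = 25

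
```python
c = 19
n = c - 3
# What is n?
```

Answer: 16

Derivation:
Trace (tracking n):
c = 19  # -> c = 19
n = c - 3  # -> n = 16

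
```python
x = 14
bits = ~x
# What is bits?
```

Trace (tracking bits):
x = 14  # -> x = 14
bits = ~x  # -> bits = -15

Answer: -15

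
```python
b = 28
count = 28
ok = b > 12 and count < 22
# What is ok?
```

Trace (tracking ok):
b = 28  # -> b = 28
count = 28  # -> count = 28
ok = b > 12 and count < 22  # -> ok = False

Answer: False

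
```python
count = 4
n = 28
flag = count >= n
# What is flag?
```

Trace (tracking flag):
count = 4  # -> count = 4
n = 28  # -> n = 28
flag = count >= n  # -> flag = False

Answer: False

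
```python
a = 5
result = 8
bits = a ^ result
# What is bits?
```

Trace (tracking bits):
a = 5  # -> a = 5
result = 8  # -> result = 8
bits = a ^ result  # -> bits = 13

Answer: 13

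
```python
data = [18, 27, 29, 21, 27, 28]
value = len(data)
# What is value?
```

Answer: 6

Derivation:
Trace (tracking value):
data = [18, 27, 29, 21, 27, 28]  # -> data = [18, 27, 29, 21, 27, 28]
value = len(data)  # -> value = 6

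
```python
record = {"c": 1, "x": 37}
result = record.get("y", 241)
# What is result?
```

Answer: 241

Derivation:
Trace (tracking result):
record = {'c': 1, 'x': 37}  # -> record = {'c': 1, 'x': 37}
result = record.get('y', 241)  # -> result = 241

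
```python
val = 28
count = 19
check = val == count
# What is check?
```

Answer: False

Derivation:
Trace (tracking check):
val = 28  # -> val = 28
count = 19  # -> count = 19
check = val == count  # -> check = False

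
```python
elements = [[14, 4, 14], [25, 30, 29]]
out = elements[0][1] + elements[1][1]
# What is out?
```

Trace (tracking out):
elements = [[14, 4, 14], [25, 30, 29]]  # -> elements = [[14, 4, 14], [25, 30, 29]]
out = elements[0][1] + elements[1][1]  # -> out = 34

Answer: 34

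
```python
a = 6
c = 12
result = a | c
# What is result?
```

Trace (tracking result):
a = 6  # -> a = 6
c = 12  # -> c = 12
result = a | c  # -> result = 14

Answer: 14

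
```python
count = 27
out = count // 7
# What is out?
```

Trace (tracking out):
count = 27  # -> count = 27
out = count // 7  # -> out = 3

Answer: 3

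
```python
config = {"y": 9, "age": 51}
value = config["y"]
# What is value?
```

Answer: 9

Derivation:
Trace (tracking value):
config = {'y': 9, 'age': 51}  # -> config = {'y': 9, 'age': 51}
value = config['y']  # -> value = 9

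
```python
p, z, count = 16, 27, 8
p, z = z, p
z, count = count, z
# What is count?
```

Trace (tracking count):
p, z, count = (16, 27, 8)  # -> p = 16, z = 27, count = 8
p, z = (z, p)  # -> p = 27, z = 16
z, count = (count, z)  # -> z = 8, count = 16

Answer: 16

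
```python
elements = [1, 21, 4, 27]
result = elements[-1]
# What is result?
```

Trace (tracking result):
elements = [1, 21, 4, 27]  # -> elements = [1, 21, 4, 27]
result = elements[-1]  # -> result = 27

Answer: 27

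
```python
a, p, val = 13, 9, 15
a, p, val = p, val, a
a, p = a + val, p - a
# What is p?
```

Answer: 6

Derivation:
Trace (tracking p):
a, p, val = (13, 9, 15)  # -> a = 13, p = 9, val = 15
a, p, val = (p, val, a)  # -> a = 9, p = 15, val = 13
a, p = (a + val, p - a)  # -> a = 22, p = 6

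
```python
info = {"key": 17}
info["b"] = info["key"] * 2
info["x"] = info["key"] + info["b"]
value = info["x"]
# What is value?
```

Answer: 51

Derivation:
Trace (tracking value):
info = {'key': 17}  # -> info = {'key': 17}
info['b'] = info['key'] * 2  # -> info = {'key': 17, 'b': 34}
info['x'] = info['key'] + info['b']  # -> info = {'key': 17, 'b': 34, 'x': 51}
value = info['x']  # -> value = 51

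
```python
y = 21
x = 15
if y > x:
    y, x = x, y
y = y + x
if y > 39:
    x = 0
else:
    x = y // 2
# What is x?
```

Answer: 18

Derivation:
Trace (tracking x):
y = 21  # -> y = 21
x = 15  # -> x = 15
if y > x:  # condition is True
    y, x = (x, y)  # -> y = 15, x = 21
y = y + x  # -> y = 36
if y > 39:  # condition is False
else:
    x = y // 2  # -> x = 18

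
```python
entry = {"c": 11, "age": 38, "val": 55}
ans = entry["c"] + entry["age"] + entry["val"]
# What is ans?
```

Answer: 104

Derivation:
Trace (tracking ans):
entry = {'c': 11, 'age': 38, 'val': 55}  # -> entry = {'c': 11, 'age': 38, 'val': 55}
ans = entry['c'] + entry['age'] + entry['val']  # -> ans = 104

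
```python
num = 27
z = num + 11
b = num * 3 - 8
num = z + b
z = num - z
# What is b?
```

Trace (tracking b):
num = 27  # -> num = 27
z = num + 11  # -> z = 38
b = num * 3 - 8  # -> b = 73
num = z + b  # -> num = 111
z = num - z  # -> z = 73

Answer: 73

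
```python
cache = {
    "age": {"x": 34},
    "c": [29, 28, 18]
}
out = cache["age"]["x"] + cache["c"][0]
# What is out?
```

Trace (tracking out):
cache = {'age': {'x': 34}, 'c': [29, 28, 18]}  # -> cache = {'age': {'x': 34}, 'c': [29, 28, 18]}
out = cache['age']['x'] + cache['c'][0]  # -> out = 63

Answer: 63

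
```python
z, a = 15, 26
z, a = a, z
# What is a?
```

Answer: 15

Derivation:
Trace (tracking a):
z, a = (15, 26)  # -> z = 15, a = 26
z, a = (a, z)  # -> z = 26, a = 15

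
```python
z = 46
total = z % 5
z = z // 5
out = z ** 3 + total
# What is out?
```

Trace (tracking out):
z = 46  # -> z = 46
total = z % 5  # -> total = 1
z = z // 5  # -> z = 9
out = z ** 3 + total  # -> out = 730

Answer: 730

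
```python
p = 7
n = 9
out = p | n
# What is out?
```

Answer: 15

Derivation:
Trace (tracking out):
p = 7  # -> p = 7
n = 9  # -> n = 9
out = p | n  # -> out = 15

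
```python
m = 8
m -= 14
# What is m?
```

Answer: -6

Derivation:
Trace (tracking m):
m = 8  # -> m = 8
m -= 14  # -> m = -6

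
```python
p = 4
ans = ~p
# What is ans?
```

Answer: -5

Derivation:
Trace (tracking ans):
p = 4  # -> p = 4
ans = ~p  # -> ans = -5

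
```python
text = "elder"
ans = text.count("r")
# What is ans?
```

Trace (tracking ans):
text = 'elder'  # -> text = 'elder'
ans = text.count('r')  # -> ans = 1

Answer: 1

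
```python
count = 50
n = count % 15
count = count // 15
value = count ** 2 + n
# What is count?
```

Trace (tracking count):
count = 50  # -> count = 50
n = count % 15  # -> n = 5
count = count // 15  # -> count = 3
value = count ** 2 + n  # -> value = 14

Answer: 3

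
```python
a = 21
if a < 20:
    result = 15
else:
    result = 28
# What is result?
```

Answer: 28

Derivation:
Trace (tracking result):
a = 21  # -> a = 21
if a < 20:  # condition is False
else:
    result = 28  # -> result = 28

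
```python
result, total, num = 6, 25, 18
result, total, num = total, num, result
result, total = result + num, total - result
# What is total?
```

Answer: -7

Derivation:
Trace (tracking total):
result, total, num = (6, 25, 18)  # -> result = 6, total = 25, num = 18
result, total, num = (total, num, result)  # -> result = 25, total = 18, num = 6
result, total = (result + num, total - result)  # -> result = 31, total = -7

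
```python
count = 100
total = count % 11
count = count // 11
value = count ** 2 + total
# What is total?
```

Answer: 1

Derivation:
Trace (tracking total):
count = 100  # -> count = 100
total = count % 11  # -> total = 1
count = count // 11  # -> count = 9
value = count ** 2 + total  # -> value = 82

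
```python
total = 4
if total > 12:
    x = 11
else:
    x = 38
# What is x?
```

Answer: 38

Derivation:
Trace (tracking x):
total = 4  # -> total = 4
if total > 12:  # condition is False
else:
    x = 38  # -> x = 38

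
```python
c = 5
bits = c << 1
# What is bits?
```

Answer: 10

Derivation:
Trace (tracking bits):
c = 5  # -> c = 5
bits = c << 1  # -> bits = 10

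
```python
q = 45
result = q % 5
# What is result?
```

Trace (tracking result):
q = 45  # -> q = 45
result = q % 5  # -> result = 0

Answer: 0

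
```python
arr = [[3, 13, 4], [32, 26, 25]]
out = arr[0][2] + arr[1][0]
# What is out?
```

Trace (tracking out):
arr = [[3, 13, 4], [32, 26, 25]]  # -> arr = [[3, 13, 4], [32, 26, 25]]
out = arr[0][2] + arr[1][0]  # -> out = 36

Answer: 36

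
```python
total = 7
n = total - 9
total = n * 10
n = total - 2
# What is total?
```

Trace (tracking total):
total = 7  # -> total = 7
n = total - 9  # -> n = -2
total = n * 10  # -> total = -20
n = total - 2  # -> n = -22

Answer: -20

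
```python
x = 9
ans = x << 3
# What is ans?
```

Answer: 72

Derivation:
Trace (tracking ans):
x = 9  # -> x = 9
ans = x << 3  # -> ans = 72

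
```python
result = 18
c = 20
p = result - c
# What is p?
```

Trace (tracking p):
result = 18  # -> result = 18
c = 20  # -> c = 20
p = result - c  # -> p = -2

Answer: -2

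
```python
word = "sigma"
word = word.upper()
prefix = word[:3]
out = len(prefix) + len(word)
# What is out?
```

Trace (tracking out):
word = 'sigma'  # -> word = 'sigma'
word = word.upper()  # -> word = 'SIGMA'
prefix = word[:3]  # -> prefix = 'SIG'
out = len(prefix) + len(word)  # -> out = 8

Answer: 8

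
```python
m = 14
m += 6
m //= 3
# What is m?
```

Trace (tracking m):
m = 14  # -> m = 14
m += 6  # -> m = 20
m //= 3  # -> m = 6

Answer: 6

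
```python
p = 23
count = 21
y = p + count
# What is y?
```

Trace (tracking y):
p = 23  # -> p = 23
count = 21  # -> count = 21
y = p + count  # -> y = 44

Answer: 44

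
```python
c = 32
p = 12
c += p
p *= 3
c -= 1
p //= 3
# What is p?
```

Trace (tracking p):
c = 32  # -> c = 32
p = 12  # -> p = 12
c += p  # -> c = 44
p *= 3  # -> p = 36
c -= 1  # -> c = 43
p //= 3  # -> p = 12

Answer: 12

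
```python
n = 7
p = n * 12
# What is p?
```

Answer: 84

Derivation:
Trace (tracking p):
n = 7  # -> n = 7
p = n * 12  # -> p = 84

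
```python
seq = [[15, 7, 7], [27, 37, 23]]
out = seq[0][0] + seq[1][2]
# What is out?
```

Answer: 38

Derivation:
Trace (tracking out):
seq = [[15, 7, 7], [27, 37, 23]]  # -> seq = [[15, 7, 7], [27, 37, 23]]
out = seq[0][0] + seq[1][2]  # -> out = 38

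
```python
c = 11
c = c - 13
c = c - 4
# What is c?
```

Trace (tracking c):
c = 11  # -> c = 11
c = c - 13  # -> c = -2
c = c - 4  # -> c = -6

Answer: -6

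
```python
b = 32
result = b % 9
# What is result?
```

Trace (tracking result):
b = 32  # -> b = 32
result = b % 9  # -> result = 5

Answer: 5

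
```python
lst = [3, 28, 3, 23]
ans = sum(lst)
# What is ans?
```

Trace (tracking ans):
lst = [3, 28, 3, 23]  # -> lst = [3, 28, 3, 23]
ans = sum(lst)  # -> ans = 57

Answer: 57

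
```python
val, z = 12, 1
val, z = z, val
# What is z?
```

Answer: 12

Derivation:
Trace (tracking z):
val, z = (12, 1)  # -> val = 12, z = 1
val, z = (z, val)  # -> val = 1, z = 12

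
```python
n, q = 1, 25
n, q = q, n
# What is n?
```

Trace (tracking n):
n, q = (1, 25)  # -> n = 1, q = 25
n, q = (q, n)  # -> n = 25, q = 1

Answer: 25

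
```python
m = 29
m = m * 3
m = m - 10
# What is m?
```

Trace (tracking m):
m = 29  # -> m = 29
m = m * 3  # -> m = 87
m = m - 10  # -> m = 77

Answer: 77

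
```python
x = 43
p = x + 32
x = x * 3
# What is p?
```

Answer: 75

Derivation:
Trace (tracking p):
x = 43  # -> x = 43
p = x + 32  # -> p = 75
x = x * 3  # -> x = 129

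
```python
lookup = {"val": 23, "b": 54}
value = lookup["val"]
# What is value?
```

Trace (tracking value):
lookup = {'val': 23, 'b': 54}  # -> lookup = {'val': 23, 'b': 54}
value = lookup['val']  # -> value = 23

Answer: 23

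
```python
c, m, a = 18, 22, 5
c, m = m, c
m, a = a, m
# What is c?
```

Answer: 22

Derivation:
Trace (tracking c):
c, m, a = (18, 22, 5)  # -> c = 18, m = 22, a = 5
c, m = (m, c)  # -> c = 22, m = 18
m, a = (a, m)  # -> m = 5, a = 18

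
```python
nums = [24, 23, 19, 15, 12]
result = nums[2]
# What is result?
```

Answer: 19

Derivation:
Trace (tracking result):
nums = [24, 23, 19, 15, 12]  # -> nums = [24, 23, 19, 15, 12]
result = nums[2]  # -> result = 19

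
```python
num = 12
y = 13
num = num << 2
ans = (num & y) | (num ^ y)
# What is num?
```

Answer: 48

Derivation:
Trace (tracking num):
num = 12  # -> num = 12
y = 13  # -> y = 13
num = num << 2  # -> num = 48
ans = num & y | num ^ y  # -> ans = 61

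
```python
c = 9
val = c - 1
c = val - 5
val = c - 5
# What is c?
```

Trace (tracking c):
c = 9  # -> c = 9
val = c - 1  # -> val = 8
c = val - 5  # -> c = 3
val = c - 5  # -> val = -2

Answer: 3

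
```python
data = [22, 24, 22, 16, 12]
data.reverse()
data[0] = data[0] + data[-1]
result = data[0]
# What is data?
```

Trace (tracking data):
data = [22, 24, 22, 16, 12]  # -> data = [22, 24, 22, 16, 12]
data.reverse()  # -> data = [12, 16, 22, 24, 22]
data[0] = data[0] + data[-1]  # -> data = [34, 16, 22, 24, 22]
result = data[0]  # -> result = 34

Answer: [34, 16, 22, 24, 22]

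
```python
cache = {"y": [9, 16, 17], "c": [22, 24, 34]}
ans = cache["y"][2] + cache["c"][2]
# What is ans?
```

Trace (tracking ans):
cache = {'y': [9, 16, 17], 'c': [22, 24, 34]}  # -> cache = {'y': [9, 16, 17], 'c': [22, 24, 34]}
ans = cache['y'][2] + cache['c'][2]  # -> ans = 51

Answer: 51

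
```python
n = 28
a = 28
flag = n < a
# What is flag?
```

Answer: False

Derivation:
Trace (tracking flag):
n = 28  # -> n = 28
a = 28  # -> a = 28
flag = n < a  # -> flag = False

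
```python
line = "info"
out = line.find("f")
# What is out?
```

Trace (tracking out):
line = 'info'  # -> line = 'info'
out = line.find('f')  # -> out = 2

Answer: 2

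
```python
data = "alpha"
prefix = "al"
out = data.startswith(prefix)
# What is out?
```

Trace (tracking out):
data = 'alpha'  # -> data = 'alpha'
prefix = 'al'  # -> prefix = 'al'
out = data.startswith(prefix)  # -> out = True

Answer: True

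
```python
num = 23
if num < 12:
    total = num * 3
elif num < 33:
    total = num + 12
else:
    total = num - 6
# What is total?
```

Answer: 35

Derivation:
Trace (tracking total):
num = 23  # -> num = 23
if num < 12:  # condition is False
elif num < 33:  # condition is True
    total = num + 12  # -> total = 35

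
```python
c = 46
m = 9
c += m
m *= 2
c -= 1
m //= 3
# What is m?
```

Answer: 6

Derivation:
Trace (tracking m):
c = 46  # -> c = 46
m = 9  # -> m = 9
c += m  # -> c = 55
m *= 2  # -> m = 18
c -= 1  # -> c = 54
m //= 3  # -> m = 6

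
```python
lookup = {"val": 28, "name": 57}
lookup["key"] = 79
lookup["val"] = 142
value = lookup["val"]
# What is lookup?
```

Answer: {'val': 142, 'name': 57, 'key': 79}

Derivation:
Trace (tracking lookup):
lookup = {'val': 28, 'name': 57}  # -> lookup = {'val': 28, 'name': 57}
lookup['key'] = 79  # -> lookup = {'val': 28, 'name': 57, 'key': 79}
lookup['val'] = 142  # -> lookup = {'val': 142, 'name': 57, 'key': 79}
value = lookup['val']  # -> value = 142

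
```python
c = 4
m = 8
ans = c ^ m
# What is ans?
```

Trace (tracking ans):
c = 4  # -> c = 4
m = 8  # -> m = 8
ans = c ^ m  # -> ans = 12

Answer: 12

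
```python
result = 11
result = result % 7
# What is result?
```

Answer: 4

Derivation:
Trace (tracking result):
result = 11  # -> result = 11
result = result % 7  # -> result = 4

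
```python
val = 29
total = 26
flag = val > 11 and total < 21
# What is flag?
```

Trace (tracking flag):
val = 29  # -> val = 29
total = 26  # -> total = 26
flag = val > 11 and total < 21  # -> flag = False

Answer: False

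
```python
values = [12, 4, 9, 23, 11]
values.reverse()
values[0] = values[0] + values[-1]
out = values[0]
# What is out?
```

Trace (tracking out):
values = [12, 4, 9, 23, 11]  # -> values = [12, 4, 9, 23, 11]
values.reverse()  # -> values = [11, 23, 9, 4, 12]
values[0] = values[0] + values[-1]  # -> values = [23, 23, 9, 4, 12]
out = values[0]  # -> out = 23

Answer: 23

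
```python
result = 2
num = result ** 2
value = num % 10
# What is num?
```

Answer: 4

Derivation:
Trace (tracking num):
result = 2  # -> result = 2
num = result ** 2  # -> num = 4
value = num % 10  # -> value = 4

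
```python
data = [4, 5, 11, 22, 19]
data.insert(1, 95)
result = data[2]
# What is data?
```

Trace (tracking data):
data = [4, 5, 11, 22, 19]  # -> data = [4, 5, 11, 22, 19]
data.insert(1, 95)  # -> data = [4, 95, 5, 11, 22, 19]
result = data[2]  # -> result = 5

Answer: [4, 95, 5, 11, 22, 19]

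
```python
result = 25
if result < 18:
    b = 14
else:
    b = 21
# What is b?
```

Answer: 21

Derivation:
Trace (tracking b):
result = 25  # -> result = 25
if result < 18:  # condition is False
else:
    b = 21  # -> b = 21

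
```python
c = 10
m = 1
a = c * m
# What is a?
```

Answer: 10

Derivation:
Trace (tracking a):
c = 10  # -> c = 10
m = 1  # -> m = 1
a = c * m  # -> a = 10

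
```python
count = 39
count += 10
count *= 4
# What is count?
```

Answer: 196

Derivation:
Trace (tracking count):
count = 39  # -> count = 39
count += 10  # -> count = 49
count *= 4  # -> count = 196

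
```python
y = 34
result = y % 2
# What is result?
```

Answer: 0

Derivation:
Trace (tracking result):
y = 34  # -> y = 34
result = y % 2  # -> result = 0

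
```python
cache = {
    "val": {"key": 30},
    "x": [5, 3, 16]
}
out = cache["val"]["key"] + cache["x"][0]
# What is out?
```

Trace (tracking out):
cache = {'val': {'key': 30}, 'x': [5, 3, 16]}  # -> cache = {'val': {'key': 30}, 'x': [5, 3, 16]}
out = cache['val']['key'] + cache['x'][0]  # -> out = 35

Answer: 35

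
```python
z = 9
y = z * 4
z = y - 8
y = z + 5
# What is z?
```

Answer: 28

Derivation:
Trace (tracking z):
z = 9  # -> z = 9
y = z * 4  # -> y = 36
z = y - 8  # -> z = 28
y = z + 5  # -> y = 33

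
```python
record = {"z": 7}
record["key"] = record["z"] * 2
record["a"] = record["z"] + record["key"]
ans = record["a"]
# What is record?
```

Answer: {'z': 7, 'key': 14, 'a': 21}

Derivation:
Trace (tracking record):
record = {'z': 7}  # -> record = {'z': 7}
record['key'] = record['z'] * 2  # -> record = {'z': 7, 'key': 14}
record['a'] = record['z'] + record['key']  # -> record = {'z': 7, 'key': 14, 'a': 21}
ans = record['a']  # -> ans = 21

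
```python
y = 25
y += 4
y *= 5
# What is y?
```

Trace (tracking y):
y = 25  # -> y = 25
y += 4  # -> y = 29
y *= 5  # -> y = 145

Answer: 145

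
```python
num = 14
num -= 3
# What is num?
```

Trace (tracking num):
num = 14  # -> num = 14
num -= 3  # -> num = 11

Answer: 11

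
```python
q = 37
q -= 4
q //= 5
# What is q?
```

Trace (tracking q):
q = 37  # -> q = 37
q -= 4  # -> q = 33
q //= 5  # -> q = 6

Answer: 6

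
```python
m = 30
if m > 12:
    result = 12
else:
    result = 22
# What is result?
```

Answer: 12

Derivation:
Trace (tracking result):
m = 30  # -> m = 30
if m > 12:  # condition is True
    result = 12  # -> result = 12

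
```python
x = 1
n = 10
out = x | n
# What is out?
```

Trace (tracking out):
x = 1  # -> x = 1
n = 10  # -> n = 10
out = x | n  # -> out = 11

Answer: 11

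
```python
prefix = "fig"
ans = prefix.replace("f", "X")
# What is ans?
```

Answer: 'Xig'

Derivation:
Trace (tracking ans):
prefix = 'fig'  # -> prefix = 'fig'
ans = prefix.replace('f', 'X')  # -> ans = 'Xig'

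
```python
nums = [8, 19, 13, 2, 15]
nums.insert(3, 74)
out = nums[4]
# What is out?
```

Answer: 2

Derivation:
Trace (tracking out):
nums = [8, 19, 13, 2, 15]  # -> nums = [8, 19, 13, 2, 15]
nums.insert(3, 74)  # -> nums = [8, 19, 13, 74, 2, 15]
out = nums[4]  # -> out = 2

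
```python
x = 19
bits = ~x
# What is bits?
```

Answer: -20

Derivation:
Trace (tracking bits):
x = 19  # -> x = 19
bits = ~x  # -> bits = -20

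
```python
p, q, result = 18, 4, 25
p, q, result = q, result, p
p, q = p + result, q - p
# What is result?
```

Answer: 18

Derivation:
Trace (tracking result):
p, q, result = (18, 4, 25)  # -> p = 18, q = 4, result = 25
p, q, result = (q, result, p)  # -> p = 4, q = 25, result = 18
p, q = (p + result, q - p)  # -> p = 22, q = 21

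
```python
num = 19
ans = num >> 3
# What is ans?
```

Answer: 2

Derivation:
Trace (tracking ans):
num = 19  # -> num = 19
ans = num >> 3  # -> ans = 2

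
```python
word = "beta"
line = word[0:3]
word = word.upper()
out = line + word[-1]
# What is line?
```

Answer: 'bet'

Derivation:
Trace (tracking line):
word = 'beta'  # -> word = 'beta'
line = word[0:3]  # -> line = 'bet'
word = word.upper()  # -> word = 'BETA'
out = line + word[-1]  # -> out = 'betA'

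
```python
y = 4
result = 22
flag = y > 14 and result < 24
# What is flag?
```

Answer: False

Derivation:
Trace (tracking flag):
y = 4  # -> y = 4
result = 22  # -> result = 22
flag = y > 14 and result < 24  # -> flag = False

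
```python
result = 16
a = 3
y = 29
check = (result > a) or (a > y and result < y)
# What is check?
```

Answer: True

Derivation:
Trace (tracking check):
result = 16  # -> result = 16
a = 3  # -> a = 3
y = 29  # -> y = 29
check = result > a or (a > y and result < y)  # -> check = True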